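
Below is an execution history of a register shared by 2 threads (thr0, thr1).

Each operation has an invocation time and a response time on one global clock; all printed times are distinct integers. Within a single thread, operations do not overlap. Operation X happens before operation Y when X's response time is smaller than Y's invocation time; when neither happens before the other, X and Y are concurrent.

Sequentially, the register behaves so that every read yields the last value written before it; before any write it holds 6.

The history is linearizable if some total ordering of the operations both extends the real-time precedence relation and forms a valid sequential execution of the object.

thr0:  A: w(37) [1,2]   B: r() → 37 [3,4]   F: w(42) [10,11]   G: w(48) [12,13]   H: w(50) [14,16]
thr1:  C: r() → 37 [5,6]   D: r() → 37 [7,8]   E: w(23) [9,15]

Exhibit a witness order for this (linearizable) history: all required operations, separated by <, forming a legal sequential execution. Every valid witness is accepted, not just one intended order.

A < B < C < D < E < F < G < H

after step 1 (A w(37)): value 37
after step 2 (B r() → 37): value 37
after step 3 (C r() → 37): value 37
after step 4 (D r() → 37): value 37
after step 5 (E w(23)): value 23
after step 6 (F w(42)): value 42
after step 7 (G w(48)): value 48
after step 8 (H w(50)): value 50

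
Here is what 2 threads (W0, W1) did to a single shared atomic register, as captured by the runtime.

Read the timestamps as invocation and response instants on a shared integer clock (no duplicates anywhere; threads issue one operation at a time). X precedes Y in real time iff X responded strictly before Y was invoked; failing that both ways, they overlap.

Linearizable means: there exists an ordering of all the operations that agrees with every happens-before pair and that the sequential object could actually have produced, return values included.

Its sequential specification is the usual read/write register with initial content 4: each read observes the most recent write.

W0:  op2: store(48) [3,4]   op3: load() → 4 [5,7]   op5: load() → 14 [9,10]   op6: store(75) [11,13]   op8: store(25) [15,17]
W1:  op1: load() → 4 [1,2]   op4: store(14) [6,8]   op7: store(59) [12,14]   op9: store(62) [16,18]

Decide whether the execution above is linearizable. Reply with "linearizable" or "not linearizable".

not linearizable

prefix check: 1..6 passes, 1..7 fails once op3's time-7 response joins
the sole real-time-consistent order of 3 completed operations fails the atomic register replay
completion choices over the 1 pending operation (op4) were checked; none helps
for example op1, op2, op3 (pending dropped) fails at step 3: op3 load() → 4 is not legal there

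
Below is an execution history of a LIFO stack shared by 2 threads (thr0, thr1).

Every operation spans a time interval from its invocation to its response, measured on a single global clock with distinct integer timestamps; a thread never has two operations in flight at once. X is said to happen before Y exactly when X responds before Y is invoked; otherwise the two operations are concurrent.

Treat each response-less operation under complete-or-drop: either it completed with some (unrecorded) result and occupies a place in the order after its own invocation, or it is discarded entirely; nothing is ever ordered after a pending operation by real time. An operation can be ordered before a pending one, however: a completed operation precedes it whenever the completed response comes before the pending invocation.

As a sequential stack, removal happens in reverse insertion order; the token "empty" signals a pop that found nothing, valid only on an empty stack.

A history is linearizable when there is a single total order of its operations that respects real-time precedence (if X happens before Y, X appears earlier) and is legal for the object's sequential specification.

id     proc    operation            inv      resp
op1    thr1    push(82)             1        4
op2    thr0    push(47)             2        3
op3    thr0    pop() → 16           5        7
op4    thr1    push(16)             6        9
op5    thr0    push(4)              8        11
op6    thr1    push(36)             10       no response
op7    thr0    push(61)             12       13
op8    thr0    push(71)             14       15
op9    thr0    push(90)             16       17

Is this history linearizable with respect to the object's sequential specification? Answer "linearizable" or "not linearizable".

linearizable

one valid linearization: op1, op2, op4, op3, op5, op6, op7, op8, op9
step 1: op1 push(82) — stack <82>
step 2: op2 push(47) — stack <82,47>
step 3: op4 push(16) — stack <82,47,16>
step 4: op3 pop() → 16 — stack <82,47>
step 5: op5 push(4) — stack <82,47,4>
step 6: op6 push(36) (pending, included) — stack <82,47,4,36>
step 7: op7 push(61) — stack <82,47,4,36,61>
step 8: op8 push(71) — stack <82,47,4,36,61,71>
step 9: op9 push(90) — stack <82,47,4,36,61,71,90>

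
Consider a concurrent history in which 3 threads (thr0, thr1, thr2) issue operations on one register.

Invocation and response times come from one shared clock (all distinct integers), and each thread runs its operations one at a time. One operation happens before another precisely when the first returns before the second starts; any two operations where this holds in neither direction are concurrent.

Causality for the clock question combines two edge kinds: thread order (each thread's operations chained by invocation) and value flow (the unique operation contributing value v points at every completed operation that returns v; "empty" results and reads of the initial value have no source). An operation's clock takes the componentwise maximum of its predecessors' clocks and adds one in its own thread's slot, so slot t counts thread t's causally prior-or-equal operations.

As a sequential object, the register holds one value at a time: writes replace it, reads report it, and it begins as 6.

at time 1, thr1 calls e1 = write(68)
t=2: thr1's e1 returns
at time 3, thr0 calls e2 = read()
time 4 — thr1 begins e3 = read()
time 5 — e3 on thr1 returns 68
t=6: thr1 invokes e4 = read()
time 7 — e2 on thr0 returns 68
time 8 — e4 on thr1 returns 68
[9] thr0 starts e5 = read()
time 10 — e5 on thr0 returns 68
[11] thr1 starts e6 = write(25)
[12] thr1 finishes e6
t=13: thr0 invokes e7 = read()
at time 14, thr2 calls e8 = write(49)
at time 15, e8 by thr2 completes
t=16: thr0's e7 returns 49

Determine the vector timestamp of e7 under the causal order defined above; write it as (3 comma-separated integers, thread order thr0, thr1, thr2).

root op e8, invoked 14: fresh clock plus thr2's own tick → (0, 0, 1)
root op e1, invoked 1: fresh clock plus thr1's own tick → (0, 1, 0)
VC(e3, invoked at 4): max of VC(e1)=(0, 1, 0), then +1 on thread thr1 → (0, 2, 0)
VC(e2, invoked at 3): max of VC(e1)=(0, 1, 0), then +1 on thread thr0 → (1, 1, 0)
VC(e4, invoked at 6): max of VC(e1)=(0, 1, 0), VC(e3)=(0, 2, 0), then +1 on thread thr1 → (0, 3, 0)
VC(e5, invoked at 9): max of VC(e1)=(0, 1, 0), VC(e2)=(1, 1, 0), then +1 on thread thr0 → (2, 1, 0)
VC(e6, invoked at 11): max of VC(e4)=(0, 3, 0), then +1 on thread thr1 → (0, 4, 0)
VC(e7, invoked at 13): max of VC(e5)=(2, 1, 0), VC(e8)=(0, 0, 1), then +1 on thread thr0 → (3, 1, 1)
target: VC(e7) = (3, 1, 1)

(3, 1, 1)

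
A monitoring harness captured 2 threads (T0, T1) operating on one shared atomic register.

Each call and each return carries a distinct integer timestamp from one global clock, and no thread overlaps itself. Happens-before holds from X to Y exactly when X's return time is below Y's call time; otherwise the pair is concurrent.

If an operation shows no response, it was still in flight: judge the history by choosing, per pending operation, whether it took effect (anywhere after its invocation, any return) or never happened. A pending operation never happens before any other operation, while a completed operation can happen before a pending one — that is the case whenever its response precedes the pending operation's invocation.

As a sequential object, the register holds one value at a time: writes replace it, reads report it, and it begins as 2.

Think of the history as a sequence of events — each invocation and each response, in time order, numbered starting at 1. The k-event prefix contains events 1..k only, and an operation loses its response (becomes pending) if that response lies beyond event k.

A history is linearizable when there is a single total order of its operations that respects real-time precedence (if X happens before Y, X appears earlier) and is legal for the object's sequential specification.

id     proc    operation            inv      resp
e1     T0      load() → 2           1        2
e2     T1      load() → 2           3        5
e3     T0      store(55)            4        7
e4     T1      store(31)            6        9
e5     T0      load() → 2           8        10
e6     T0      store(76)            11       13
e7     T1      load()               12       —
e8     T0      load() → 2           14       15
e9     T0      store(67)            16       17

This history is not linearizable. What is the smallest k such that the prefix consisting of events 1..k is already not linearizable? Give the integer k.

a valid linearization of events 1..9 exists, for instance e1, e2, e3, e4:
step 1: e1 load() → 2 — value 2
step 2: e2 load() → 2 — value 2
step 3: e3 store(55) — value 55
step 4: e4 store(31) — value 31
at event 10 (e5's time-10 response) nothing linearizes any more
take e1, e2, e3, e4, e5: step 5 already fails, because e5 load() → 2 cannot occur there
take e1, e2, e3, e5, e4: step 4 already fails, because e5 load() → 2 cannot occur there

10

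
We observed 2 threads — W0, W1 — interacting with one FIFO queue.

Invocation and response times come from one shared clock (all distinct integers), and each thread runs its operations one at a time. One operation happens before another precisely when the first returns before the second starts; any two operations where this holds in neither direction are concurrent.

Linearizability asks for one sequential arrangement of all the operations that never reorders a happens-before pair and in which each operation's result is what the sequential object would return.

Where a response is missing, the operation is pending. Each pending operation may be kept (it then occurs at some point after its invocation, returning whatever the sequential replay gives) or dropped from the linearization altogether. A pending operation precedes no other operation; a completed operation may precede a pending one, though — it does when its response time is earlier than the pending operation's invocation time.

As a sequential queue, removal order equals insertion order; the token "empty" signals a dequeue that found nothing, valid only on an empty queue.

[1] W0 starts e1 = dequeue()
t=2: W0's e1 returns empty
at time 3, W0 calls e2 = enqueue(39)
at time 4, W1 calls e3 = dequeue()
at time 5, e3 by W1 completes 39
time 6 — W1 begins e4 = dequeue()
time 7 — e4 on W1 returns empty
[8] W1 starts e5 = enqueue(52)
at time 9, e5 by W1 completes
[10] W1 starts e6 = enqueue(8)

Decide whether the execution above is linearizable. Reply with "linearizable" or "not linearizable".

linearizable

one valid linearization: e1, e2, e3, e4, e5
after step 1 (e1 dequeue() → empty): queue <>
after step 2 (e2 enqueue(39) (pending, included)): queue <39>
after step 3 (e3 dequeue() → 39): queue <>
after step 4 (e4 dequeue() → empty): queue <>
after step 5 (e5 enqueue(52)): queue <52>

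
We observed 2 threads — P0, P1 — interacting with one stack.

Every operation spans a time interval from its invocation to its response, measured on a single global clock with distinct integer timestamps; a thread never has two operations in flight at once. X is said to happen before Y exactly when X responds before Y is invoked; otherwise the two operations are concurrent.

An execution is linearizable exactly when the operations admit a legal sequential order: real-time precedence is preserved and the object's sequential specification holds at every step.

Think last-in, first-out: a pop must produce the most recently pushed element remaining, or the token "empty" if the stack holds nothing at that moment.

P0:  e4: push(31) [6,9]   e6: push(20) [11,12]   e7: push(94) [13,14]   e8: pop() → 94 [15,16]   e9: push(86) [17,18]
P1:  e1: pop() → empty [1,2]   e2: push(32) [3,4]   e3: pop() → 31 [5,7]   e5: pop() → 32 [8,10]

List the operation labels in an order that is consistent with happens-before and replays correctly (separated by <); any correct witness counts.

e1 < e2 < e4 < e3 < e5 < e6 < e7 < e8 < e9

step 1: e1 pop() → empty — stack <>
step 2: e2 push(32) — stack <32>
step 3: e4 push(31) — stack <32,31>
step 4: e3 pop() → 31 — stack <32>
step 5: e5 pop() → 32 — stack <>
step 6: e6 push(20) — stack <20>
step 7: e7 push(94) — stack <20,94>
step 8: e8 pop() → 94 — stack <20>
step 9: e9 push(86) — stack <20,86>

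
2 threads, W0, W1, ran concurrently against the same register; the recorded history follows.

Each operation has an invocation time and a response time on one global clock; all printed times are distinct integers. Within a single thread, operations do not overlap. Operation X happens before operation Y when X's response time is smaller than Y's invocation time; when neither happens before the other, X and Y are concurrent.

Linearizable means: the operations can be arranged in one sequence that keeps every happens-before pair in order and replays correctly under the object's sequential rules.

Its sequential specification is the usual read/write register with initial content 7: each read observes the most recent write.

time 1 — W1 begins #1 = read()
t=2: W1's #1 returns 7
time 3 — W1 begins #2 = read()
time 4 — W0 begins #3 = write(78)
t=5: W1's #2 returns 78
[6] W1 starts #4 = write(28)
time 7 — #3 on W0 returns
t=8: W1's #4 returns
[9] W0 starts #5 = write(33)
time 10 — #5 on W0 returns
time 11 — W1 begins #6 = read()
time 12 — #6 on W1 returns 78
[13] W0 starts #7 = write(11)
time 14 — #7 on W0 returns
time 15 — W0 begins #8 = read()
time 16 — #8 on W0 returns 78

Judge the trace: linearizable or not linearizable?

through event 11 a valid linearization exists; event 12 (#6 responding at time 12) ends that
checked exhaustively: 3 real-time-consistent orders of 6 completed operations, zero legal register replays
sample order #1, #2, #3, #4, #5, #6 stalls at step 2 — #2 read() → 78 has no legal effect
sample order #1, #2, #4, #3, #5, #6 stalls at step 2 — #2 read() → 78 has no legal effect

not linearizable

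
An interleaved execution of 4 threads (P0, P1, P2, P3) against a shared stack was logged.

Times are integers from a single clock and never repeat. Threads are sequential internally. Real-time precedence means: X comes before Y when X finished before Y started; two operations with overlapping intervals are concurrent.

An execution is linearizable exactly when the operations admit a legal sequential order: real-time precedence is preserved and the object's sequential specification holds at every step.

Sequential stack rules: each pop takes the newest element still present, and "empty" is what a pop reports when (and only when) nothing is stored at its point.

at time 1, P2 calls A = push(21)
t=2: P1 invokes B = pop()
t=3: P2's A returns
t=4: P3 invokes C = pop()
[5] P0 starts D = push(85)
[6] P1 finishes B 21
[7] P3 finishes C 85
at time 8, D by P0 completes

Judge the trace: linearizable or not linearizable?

a witness: A, B, D, C
after step 1 (A push(21)): stack <21>
after step 2 (B pop() → 21): stack <>
after step 3 (D push(85)): stack <85>
after step 4 (C pop() → 85): stack <>

linearizable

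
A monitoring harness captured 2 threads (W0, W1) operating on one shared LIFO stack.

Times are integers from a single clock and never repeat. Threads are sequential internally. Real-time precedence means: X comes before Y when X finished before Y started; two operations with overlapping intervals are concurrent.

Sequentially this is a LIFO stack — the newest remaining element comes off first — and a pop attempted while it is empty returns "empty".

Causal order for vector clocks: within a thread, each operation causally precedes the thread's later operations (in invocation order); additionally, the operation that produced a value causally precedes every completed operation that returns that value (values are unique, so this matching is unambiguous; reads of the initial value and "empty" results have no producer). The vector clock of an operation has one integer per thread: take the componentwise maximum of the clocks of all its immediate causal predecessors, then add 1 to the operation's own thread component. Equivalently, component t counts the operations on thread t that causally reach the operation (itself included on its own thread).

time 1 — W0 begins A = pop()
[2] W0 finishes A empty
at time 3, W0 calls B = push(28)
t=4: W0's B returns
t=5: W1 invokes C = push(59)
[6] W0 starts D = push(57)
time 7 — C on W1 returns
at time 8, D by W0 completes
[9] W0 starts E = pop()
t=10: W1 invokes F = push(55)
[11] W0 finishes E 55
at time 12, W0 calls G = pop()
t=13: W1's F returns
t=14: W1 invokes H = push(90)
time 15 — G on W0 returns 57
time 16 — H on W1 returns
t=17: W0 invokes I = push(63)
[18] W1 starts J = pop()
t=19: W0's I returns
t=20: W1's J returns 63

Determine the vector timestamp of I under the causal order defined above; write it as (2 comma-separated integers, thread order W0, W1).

(6, 2)

no predecessors for C (invoked 5): W1 increments from zero → (0, 1)
no predecessors for A (invoked 1): W0 increments from zero → (1, 0)
F (invocation 10): componentwise max over VC(C)=(0, 1), +1 at W1, giving (0, 2)
B (invocation 3): componentwise max over VC(A)=(1, 0), +1 at W0, giving (2, 0)
H (invocation 14): componentwise max over VC(F)=(0, 2), +1 at W1, giving (0, 3)
D (invocation 6): componentwise max over VC(B)=(2, 0), +1 at W0, giving (3, 0)
E (invocation 9): componentwise max over VC(D)=(3, 0), VC(F)=(0, 2), +1 at W0, giving (4, 2)
G (invocation 12): componentwise max over VC(D)=(3, 0), VC(E)=(4, 2), +1 at W0, giving (5, 2)
I (invocation 17): componentwise max over VC(G)=(5, 2), +1 at W0, giving (6, 2)
J (invocation 18): componentwise max over VC(H)=(0, 3), VC(I)=(6, 2), +1 at W1, giving (6, 4)
target: VC(I) = (6, 2)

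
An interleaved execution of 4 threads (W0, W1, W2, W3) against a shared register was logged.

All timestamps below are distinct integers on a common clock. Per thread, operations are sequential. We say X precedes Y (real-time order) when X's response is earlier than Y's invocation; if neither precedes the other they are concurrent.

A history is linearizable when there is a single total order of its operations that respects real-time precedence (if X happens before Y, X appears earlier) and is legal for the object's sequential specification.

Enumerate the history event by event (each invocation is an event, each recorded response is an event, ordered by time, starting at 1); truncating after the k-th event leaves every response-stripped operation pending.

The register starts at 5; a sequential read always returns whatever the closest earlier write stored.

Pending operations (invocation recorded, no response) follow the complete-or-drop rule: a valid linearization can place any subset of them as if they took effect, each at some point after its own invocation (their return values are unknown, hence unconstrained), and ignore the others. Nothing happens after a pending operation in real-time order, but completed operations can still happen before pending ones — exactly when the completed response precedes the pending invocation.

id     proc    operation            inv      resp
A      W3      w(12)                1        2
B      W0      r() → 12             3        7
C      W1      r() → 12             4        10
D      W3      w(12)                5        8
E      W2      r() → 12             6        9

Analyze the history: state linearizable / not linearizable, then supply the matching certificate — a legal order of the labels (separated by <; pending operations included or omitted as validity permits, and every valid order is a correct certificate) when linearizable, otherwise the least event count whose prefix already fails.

linearizable — witness: A < B < C < D < E

step 1: A w(12) — value 12
step 2: B r() → 12 — value 12
step 3: C r() → 12 — value 12
step 4: D w(12) — value 12
step 5: E r() → 12 — value 12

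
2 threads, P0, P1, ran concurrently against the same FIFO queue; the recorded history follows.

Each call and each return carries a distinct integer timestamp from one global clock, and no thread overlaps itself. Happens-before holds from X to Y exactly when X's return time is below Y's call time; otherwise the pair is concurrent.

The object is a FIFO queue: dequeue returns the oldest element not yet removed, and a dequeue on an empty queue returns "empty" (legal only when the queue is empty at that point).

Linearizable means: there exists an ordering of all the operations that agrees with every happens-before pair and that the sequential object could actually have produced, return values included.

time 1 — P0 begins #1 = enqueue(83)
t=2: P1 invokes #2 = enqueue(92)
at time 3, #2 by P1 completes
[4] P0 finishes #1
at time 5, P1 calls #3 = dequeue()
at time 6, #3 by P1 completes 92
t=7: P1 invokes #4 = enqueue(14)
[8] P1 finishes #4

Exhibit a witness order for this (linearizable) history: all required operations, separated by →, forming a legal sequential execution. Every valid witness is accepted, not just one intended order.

#2 → #1 → #3 → #4

after step 1 (#2 enqueue(92)): queue <92>
after step 2 (#1 enqueue(83)): queue <92,83>
after step 3 (#3 dequeue() → 92): queue <83>
after step 4 (#4 enqueue(14)): queue <83,14>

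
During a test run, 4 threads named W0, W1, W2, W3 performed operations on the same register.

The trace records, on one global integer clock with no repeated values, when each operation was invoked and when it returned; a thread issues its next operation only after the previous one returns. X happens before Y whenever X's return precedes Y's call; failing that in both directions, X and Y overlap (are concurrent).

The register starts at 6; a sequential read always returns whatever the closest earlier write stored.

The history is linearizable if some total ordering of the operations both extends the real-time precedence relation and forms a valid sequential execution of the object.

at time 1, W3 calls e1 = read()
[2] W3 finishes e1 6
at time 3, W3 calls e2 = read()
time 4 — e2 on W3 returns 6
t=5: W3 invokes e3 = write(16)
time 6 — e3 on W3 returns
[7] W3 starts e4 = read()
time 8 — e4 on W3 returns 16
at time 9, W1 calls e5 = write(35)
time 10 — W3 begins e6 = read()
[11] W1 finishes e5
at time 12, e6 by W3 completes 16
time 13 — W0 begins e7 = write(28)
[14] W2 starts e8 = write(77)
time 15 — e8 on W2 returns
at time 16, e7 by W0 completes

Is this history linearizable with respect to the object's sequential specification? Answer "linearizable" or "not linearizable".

linearizable

one valid linearization: e1, e2, e3, e4, e6, e5, e7, e8
step 1: e1 read() → 6 — value 6
step 2: e2 read() → 6 — value 6
step 3: e3 write(16) — value 16
step 4: e4 read() → 16 — value 16
step 5: e6 read() → 16 — value 16
step 6: e5 write(35) — value 35
step 7: e7 write(28) — value 28
step 8: e8 write(77) — value 77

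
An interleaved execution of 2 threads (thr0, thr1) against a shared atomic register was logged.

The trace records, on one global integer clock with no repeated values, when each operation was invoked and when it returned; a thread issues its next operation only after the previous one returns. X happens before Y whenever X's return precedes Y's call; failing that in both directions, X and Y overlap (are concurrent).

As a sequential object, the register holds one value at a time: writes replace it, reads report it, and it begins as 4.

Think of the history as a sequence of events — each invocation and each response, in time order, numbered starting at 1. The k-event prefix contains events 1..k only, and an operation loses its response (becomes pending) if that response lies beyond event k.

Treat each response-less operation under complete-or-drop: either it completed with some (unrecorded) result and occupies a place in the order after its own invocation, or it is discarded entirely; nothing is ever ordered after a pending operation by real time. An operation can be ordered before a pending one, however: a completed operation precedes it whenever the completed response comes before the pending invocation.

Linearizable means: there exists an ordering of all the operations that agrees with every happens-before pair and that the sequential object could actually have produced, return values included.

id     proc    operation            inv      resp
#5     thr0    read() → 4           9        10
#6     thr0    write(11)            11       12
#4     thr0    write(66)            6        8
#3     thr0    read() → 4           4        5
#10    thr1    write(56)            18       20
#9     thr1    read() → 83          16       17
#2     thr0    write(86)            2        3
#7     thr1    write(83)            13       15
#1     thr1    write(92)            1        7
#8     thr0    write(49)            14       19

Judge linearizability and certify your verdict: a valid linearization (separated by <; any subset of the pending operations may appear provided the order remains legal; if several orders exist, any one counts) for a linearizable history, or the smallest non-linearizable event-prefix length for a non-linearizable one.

not linearizable — minimal violating prefix: 5 events

already the first 5 events (up to #3's response at time 5) admit no linearization; the first 4 still do
exactly one order of the 2 completed ops respects real time; the atomic register replay fails
include/drop combinations of the 1 pending operation (#1) were all tried; none helps
e.g. #2, #3 (pending dropped): illegal at step 2, since #3 read() → 4 cannot apply there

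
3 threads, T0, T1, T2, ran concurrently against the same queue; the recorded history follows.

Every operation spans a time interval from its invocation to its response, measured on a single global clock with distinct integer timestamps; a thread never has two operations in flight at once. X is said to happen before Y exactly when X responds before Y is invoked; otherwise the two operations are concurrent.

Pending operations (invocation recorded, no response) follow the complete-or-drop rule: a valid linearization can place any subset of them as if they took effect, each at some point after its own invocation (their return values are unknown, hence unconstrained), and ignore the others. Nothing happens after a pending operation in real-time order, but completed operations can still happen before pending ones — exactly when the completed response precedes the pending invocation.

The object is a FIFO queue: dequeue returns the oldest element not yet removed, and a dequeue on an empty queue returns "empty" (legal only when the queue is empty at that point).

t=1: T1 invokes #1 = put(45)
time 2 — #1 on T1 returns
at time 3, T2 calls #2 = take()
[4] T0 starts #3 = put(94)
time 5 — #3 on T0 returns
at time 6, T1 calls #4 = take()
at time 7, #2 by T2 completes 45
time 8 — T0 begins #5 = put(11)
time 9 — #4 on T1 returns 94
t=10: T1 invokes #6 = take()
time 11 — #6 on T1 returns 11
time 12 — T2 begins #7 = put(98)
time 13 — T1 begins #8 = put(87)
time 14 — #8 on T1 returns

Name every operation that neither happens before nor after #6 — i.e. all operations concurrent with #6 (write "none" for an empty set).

#6 runs from 10 to 11; window-overlapping ops are concurrent
#1 [1,2]: before
#2 [3,7]: before
#3 [4,5]: before
#4 [6,9]: before
#5 [8,…): concurrent
#7 [12,…): after
#8 [13,14]: after

#5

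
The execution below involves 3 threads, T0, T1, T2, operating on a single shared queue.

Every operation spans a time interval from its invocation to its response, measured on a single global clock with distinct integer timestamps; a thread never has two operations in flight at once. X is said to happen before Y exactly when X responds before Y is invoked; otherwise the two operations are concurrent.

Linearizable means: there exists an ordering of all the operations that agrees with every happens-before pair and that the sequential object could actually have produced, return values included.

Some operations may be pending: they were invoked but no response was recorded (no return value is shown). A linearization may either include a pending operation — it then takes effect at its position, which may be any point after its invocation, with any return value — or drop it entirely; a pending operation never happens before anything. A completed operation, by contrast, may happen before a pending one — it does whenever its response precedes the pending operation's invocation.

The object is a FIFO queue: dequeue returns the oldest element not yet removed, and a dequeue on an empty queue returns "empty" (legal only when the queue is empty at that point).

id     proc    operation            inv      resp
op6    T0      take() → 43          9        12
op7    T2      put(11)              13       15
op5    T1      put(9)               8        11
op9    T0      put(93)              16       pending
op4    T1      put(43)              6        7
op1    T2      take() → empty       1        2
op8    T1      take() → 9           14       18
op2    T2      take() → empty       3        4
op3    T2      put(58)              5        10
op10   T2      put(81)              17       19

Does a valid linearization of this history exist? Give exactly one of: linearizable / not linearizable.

one valid linearization: op1, op2, op4, op5, op3, op6, op7, op8, op9, op10
after step 1 (op1 take() → empty): queue <>
after step 2 (op2 take() → empty): queue <>
after step 3 (op4 put(43)): queue <43>
after step 4 (op5 put(9)): queue <43,9>
after step 5 (op3 put(58)): queue <43,9,58>
after step 6 (op6 take() → 43): queue <9,58>
after step 7 (op7 put(11)): queue <9,58,11>
after step 8 (op8 take() → 9): queue <58,11>
after step 9 (op9 put(93) (pending, included)): queue <58,11,93>
after step 10 (op10 put(81)): queue <58,11,93,81>

linearizable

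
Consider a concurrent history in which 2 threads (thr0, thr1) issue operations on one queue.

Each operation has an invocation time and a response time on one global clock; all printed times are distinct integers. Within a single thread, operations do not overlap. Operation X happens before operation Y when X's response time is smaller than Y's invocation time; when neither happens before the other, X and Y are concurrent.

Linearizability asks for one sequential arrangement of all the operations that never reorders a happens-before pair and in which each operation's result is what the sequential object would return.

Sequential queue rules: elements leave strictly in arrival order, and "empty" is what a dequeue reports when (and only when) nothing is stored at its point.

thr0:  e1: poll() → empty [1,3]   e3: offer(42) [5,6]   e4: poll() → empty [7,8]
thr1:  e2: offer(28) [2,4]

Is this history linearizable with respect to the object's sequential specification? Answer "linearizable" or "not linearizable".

cut after 7 events: linearizable; cut after 8 events (e4 responds, time 8): not linearizable
no legal order exists: 2 real-time-consistent candidates over 4 completed queue operations, all rejected
e.g. e1, e2, e3, e4: illegal at step 4, since e4 poll() → empty cannot apply there
e.g. e2, e1, e3, e4: illegal at step 2, since e1 poll() → empty cannot apply there

not linearizable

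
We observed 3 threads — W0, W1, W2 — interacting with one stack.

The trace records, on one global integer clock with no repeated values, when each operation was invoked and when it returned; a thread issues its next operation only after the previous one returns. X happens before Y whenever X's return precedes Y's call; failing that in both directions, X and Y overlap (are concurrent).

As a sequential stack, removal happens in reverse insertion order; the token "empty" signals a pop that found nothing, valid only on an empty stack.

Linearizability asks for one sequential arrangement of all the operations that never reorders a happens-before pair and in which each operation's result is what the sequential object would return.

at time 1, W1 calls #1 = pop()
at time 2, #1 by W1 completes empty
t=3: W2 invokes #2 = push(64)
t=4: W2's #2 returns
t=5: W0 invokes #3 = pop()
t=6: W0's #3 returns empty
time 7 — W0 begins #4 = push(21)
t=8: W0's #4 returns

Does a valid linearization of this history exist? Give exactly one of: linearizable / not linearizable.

cut after 5 events: linearizable; cut after 6 events (#3 responds, time 6): not linearizable
the sole real-time-consistent order of 3 completed operations fails the stack replay
one such order, #1, #2, #3, breaks at step 3 where #3 pop() → empty is illegal

not linearizable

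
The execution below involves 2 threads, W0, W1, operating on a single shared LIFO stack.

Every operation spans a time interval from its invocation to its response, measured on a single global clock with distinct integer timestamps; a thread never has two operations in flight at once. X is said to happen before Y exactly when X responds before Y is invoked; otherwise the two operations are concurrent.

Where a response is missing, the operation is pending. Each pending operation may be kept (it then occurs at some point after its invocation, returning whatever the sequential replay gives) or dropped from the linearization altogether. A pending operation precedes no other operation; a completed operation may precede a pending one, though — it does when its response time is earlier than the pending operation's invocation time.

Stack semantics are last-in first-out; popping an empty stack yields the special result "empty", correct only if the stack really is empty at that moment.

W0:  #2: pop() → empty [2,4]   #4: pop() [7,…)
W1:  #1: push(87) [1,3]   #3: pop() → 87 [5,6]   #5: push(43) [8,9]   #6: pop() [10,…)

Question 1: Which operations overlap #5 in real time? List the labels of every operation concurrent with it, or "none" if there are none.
Answer: #4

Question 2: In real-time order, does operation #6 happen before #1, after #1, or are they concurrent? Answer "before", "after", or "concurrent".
Answer: after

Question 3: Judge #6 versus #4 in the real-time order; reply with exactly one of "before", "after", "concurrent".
Answer: concurrent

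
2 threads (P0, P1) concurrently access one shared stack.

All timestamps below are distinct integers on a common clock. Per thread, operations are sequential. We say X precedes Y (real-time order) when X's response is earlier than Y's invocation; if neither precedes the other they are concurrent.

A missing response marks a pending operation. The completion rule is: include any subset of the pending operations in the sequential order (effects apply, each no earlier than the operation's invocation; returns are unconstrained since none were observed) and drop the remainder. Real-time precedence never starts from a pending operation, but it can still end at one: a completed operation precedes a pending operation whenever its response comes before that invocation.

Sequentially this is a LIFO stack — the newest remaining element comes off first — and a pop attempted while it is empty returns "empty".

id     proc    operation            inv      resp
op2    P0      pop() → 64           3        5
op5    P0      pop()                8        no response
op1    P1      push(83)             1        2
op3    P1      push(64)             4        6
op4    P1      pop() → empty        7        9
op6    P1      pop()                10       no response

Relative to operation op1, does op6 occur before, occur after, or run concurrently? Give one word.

after

op6 spans [10,…), op1 spans [1,2]
resp(op1)=2 < inv(op6)=10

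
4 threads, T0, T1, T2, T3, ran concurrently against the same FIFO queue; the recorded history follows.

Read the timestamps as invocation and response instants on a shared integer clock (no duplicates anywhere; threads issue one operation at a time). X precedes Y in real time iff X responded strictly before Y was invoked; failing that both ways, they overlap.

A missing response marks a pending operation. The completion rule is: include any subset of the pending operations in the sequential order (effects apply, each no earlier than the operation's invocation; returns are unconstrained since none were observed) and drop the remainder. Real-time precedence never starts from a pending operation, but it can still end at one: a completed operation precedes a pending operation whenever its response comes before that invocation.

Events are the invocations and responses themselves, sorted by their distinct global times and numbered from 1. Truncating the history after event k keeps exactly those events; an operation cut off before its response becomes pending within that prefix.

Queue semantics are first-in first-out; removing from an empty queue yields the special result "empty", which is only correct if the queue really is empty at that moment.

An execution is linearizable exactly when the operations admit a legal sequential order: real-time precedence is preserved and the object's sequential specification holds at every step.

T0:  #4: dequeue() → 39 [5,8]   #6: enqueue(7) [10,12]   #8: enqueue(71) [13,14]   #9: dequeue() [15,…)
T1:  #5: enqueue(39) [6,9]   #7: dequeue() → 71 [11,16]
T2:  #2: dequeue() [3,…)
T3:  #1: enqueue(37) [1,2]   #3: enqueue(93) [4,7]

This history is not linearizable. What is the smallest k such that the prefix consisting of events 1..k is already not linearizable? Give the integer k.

events 1..15 are linearizable, e.g. via #1, #2, #5, #3, #4, #6, #7, #8:
step 1: #1 enqueue(37) — queue <37>
step 2: #2 dequeue() (pending, included) — queue <>
step 3: #5 enqueue(39) — queue <39>
step 4: #3 enqueue(93) — queue <39,93>
step 5: #4 dequeue() → 39 — queue <93>
step 6: #6 enqueue(7) — queue <93,7>
step 7: #7 dequeue() (pending, included) — queue <7>
step 8: #8 enqueue(71) — queue <7,71>
include event 16 — #7 responding at 16 — and every candidate order breaks
include/drop combinations of the 2 pending operations (#2, #9) were all tried; none helps
for example #1, #3, #4, #5, #6, #7, #8 (pending dropped) fails at step 3: #4 dequeue() → 39 is not legal there
for example #1, #3, #4, #5, #6, #8, #7 (pending dropped) fails at step 3: #4 dequeue() → 39 is not legal there

16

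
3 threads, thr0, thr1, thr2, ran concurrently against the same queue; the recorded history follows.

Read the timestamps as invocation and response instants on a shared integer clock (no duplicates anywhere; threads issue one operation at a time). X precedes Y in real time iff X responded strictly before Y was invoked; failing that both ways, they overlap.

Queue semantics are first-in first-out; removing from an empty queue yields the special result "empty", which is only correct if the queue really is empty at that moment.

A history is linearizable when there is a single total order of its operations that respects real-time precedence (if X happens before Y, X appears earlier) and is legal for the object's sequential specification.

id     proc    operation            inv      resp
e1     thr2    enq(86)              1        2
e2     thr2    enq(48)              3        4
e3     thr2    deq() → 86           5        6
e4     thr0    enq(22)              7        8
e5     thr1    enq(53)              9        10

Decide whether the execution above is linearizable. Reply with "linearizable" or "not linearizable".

linearizable

witness order: e1, e2, e3, e4, e5
step 1: e1 enq(86) — queue <86>
step 2: e2 enq(48) — queue <86,48>
step 3: e3 deq() → 86 — queue <48>
step 4: e4 enq(22) — queue <48,22>
step 5: e5 enq(53) — queue <48,22,53>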